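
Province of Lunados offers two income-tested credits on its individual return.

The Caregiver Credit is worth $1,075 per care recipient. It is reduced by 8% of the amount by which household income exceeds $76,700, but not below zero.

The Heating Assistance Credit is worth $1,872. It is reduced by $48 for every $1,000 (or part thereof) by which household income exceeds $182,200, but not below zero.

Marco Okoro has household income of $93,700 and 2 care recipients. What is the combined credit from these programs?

Caregiver Credit: base = 2 × $1,075 = $2,150. 8% of the $17,000 excess over $76,700 is $1,360; credit = $2,150 − $1,360 = $790.
Heating Assistance Credit: $93,700 is at or below the $182,200 threshold, so the full $1,872 applies.
Total: $790 + $1,872 = $2,662.

$2,662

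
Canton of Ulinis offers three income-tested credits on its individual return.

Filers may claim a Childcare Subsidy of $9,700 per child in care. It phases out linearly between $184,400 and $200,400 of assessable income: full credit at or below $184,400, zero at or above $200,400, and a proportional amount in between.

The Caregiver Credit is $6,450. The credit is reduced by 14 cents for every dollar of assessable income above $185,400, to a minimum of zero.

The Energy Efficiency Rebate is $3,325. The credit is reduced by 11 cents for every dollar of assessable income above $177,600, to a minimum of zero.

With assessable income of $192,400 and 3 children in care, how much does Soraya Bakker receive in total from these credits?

$21,717

Childcare Subsidy: base = 3 × $9,700 = $29,100. $192,400 is $8,000 into a $16,000 phase-out range, leaving 8,000/16,000 of the credit: $29,100 × 8,000/16,000 = $14,550.
Caregiver Credit: 14% of the $7,000 excess over $185,400 is $980; credit = $6,450 − $980 = $5,470.
Energy Efficiency Rebate: 11% of the $14,800 excess over $177,600 is $1,628; credit = $3,325 − $1,628 = $1,697.
Total: $14,550 + $5,470 + $1,697 = $21,717.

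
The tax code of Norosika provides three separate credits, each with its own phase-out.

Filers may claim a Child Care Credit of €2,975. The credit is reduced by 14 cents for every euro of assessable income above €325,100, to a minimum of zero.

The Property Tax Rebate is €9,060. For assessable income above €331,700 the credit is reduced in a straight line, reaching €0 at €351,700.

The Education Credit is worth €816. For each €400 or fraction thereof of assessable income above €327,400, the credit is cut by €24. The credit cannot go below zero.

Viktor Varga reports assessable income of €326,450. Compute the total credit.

€12,662

Child Care Credit: 14% of the €1,350 excess over €325,100 is €189; credit = €2,975 − €189 = €2,786.
Property Tax Rebate: €326,450 is at or below the €331,700 threshold, so the full €9,060 applies.
Education Credit: €326,450 is at or below the €327,400 threshold, so the full €816 applies.
Total: €2,786 + €9,060 + €816 = €12,662.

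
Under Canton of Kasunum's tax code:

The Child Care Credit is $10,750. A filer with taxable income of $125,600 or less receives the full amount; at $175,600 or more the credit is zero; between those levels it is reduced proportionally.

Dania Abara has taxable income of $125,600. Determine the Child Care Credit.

$10,750

Child Care Credit: $125,600 is at or below the $125,600 threshold, so the full $10,750 applies.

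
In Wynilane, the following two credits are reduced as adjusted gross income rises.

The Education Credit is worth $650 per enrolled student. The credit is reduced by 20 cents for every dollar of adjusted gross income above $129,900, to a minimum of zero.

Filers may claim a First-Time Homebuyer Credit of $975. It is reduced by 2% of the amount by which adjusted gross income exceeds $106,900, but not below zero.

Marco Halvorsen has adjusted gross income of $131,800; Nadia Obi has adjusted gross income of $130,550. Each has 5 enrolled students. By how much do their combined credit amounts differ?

Marco ($131,800): Education Credit: base = 5 × $650 = $3,250. 20% of the $1,900 excess over $129,900 is $380; credit = $3,250 − $380 = $2,870. First-Time Homebuyer Credit: 2% of the $24,900 excess over $106,900 is $498; credit = $975 − $498 = $477. total $2,870 + $477 = $3,347
Nadia ($130,550): Education Credit: base = 5 × $650 = $3,250. 20% of the $650 excess over $129,900 is $130; credit = $3,250 − $130 = $3,120. First-Time Homebuyer Credit: 2% of the $23,650 excess over $106,900 is $473; credit = $975 − $473 = $502. total $3,120 + $502 = $3,622
Difference: |$3,347 − $3,622| = $275.

$275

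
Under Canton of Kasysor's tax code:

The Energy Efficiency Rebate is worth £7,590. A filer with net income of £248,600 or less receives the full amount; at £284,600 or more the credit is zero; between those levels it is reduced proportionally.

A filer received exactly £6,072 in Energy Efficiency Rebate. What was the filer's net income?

£255,800

£6,072 is 6,072/7,590 of the full £7,590, so 1,518/7,590 of the £36,000 range has been used: income = £248,600 + £36,000 × 1,518/7,590 = £255,800.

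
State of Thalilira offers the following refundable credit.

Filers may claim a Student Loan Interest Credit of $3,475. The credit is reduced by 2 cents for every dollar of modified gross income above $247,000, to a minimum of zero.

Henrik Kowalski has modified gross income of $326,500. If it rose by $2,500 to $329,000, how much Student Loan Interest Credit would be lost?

$50

At $326,500 — 2% of the $79,500 excess over $247,000 is $1,590; credit = $3,475 − $1,590 = $1,885.
At $329,000 — 2% of the $82,000 excess over $247,000 is $1,640; credit = $3,475 − $1,640 = $1,835.
Lost: $1,885 − $1,835 = $50.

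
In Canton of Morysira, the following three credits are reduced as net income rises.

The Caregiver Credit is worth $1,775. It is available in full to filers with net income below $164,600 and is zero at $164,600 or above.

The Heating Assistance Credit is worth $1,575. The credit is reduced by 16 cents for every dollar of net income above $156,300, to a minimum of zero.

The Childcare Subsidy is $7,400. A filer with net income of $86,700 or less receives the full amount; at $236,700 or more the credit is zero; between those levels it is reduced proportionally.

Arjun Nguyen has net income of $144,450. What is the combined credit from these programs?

Caregiver Credit: $144,450 is below the $164,600 cutoff, so the full $1,775 applies.
Heating Assistance Credit: $144,450 is at or below the $156,300 threshold, so the full $1,575 applies.
Childcare Subsidy: $144,450 is $57,750 into a $150,000 phase-out range, leaving 92,250/150,000 of the credit: $7,400 × 92,250/150,000 = $4,551.
Total: $1,775 + $1,575 + $4,551 = $7,901.

$7,901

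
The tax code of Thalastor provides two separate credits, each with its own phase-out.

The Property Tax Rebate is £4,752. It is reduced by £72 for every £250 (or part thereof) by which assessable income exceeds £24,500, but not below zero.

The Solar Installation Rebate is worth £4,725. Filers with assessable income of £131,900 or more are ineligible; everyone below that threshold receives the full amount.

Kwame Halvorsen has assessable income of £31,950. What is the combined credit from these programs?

Property Tax Rebate: income exceeds £24,500 by £7,450, which is 30 full-or-partial £250 increments; reduction = 30 × £72 = £2,160, leaving £2,592.
Solar Installation Rebate: £31,950 is below the £131,900 cutoff, so the full £4,725 applies.
Total: £2,592 + £4,725 = £7,317.

£7,317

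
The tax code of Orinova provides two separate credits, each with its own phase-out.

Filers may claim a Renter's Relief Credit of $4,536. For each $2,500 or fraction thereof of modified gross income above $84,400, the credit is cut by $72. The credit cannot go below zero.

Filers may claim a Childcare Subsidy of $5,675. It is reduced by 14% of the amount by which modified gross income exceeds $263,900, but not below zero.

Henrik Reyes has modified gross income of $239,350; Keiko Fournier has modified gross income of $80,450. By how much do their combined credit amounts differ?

Henrik ($239,350): Renter's Relief Credit: income exceeds $84,400 by $154,950, which is 62 full-or-partial $2,500 increments; reduction = 62 × $72 = $4,464, leaving $72. Childcare Subsidy: $239,350 is at or below the $263,900 threshold, so the full $5,675 applies. total $72 + $5,675 = $5,747
Keiko ($80,450): Renter's Relief Credit: $80,450 is at or below the $84,400 threshold, so the full $4,536 applies. Childcare Subsidy: $80,450 is at or below the $263,900 threshold, so the full $5,675 applies. total $4,536 + $5,675 = $10,211
Difference: |$5,747 − $10,211| = $4,464.

$4,464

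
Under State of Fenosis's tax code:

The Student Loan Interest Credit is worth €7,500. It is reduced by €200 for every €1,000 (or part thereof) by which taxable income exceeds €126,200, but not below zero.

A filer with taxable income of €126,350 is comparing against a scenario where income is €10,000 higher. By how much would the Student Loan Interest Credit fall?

€2,000

At €126,350 — income exceeds €126,200 by €150, which is 1 full-or-partial €1,000 increment; reduction = 1 × €200 = €200, leaving €7,300.
At €136,350 — income exceeds €126,200 by €10,150, which is 11 full-or-partial €1,000 increments; reduction = 11 × €200 = €2,200, leaving €5,300.
Lost: €7,300 − €5,300 = €2,000.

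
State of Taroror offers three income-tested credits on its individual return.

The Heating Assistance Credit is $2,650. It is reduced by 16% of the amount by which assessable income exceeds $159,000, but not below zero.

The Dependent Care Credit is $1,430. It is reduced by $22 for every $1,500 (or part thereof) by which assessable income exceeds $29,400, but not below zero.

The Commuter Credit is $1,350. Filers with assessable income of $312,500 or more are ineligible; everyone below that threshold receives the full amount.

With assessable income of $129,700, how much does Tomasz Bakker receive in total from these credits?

$4,000

Heating Assistance Credit: $129,700 is at or below the $159,000 threshold, so the full $2,650 applies.
Dependent Care Credit: income exceeds $29,400 by $100,300 → 67 increments × $22 = $1,474 ≥ base, so the credit is $0.
Commuter Credit: $129,700 is below the $312,500 cutoff, so the full $1,350 applies.
Total: $2,650 + $0 + $1,350 = $4,000.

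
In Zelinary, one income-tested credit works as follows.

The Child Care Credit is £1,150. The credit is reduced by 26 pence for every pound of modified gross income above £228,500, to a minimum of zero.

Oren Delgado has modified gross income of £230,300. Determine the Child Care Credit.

Child Care Credit: 26% of the £1,800 excess over £228,500 is £468; credit = £1,150 − £468 = £682.

£682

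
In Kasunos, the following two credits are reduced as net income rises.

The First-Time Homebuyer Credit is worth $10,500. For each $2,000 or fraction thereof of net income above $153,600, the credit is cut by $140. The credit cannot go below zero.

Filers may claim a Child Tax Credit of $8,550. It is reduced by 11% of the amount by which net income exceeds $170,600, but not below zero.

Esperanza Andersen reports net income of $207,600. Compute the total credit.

$11,200

First-Time Homebuyer Credit: income exceeds $153,600 by $54,000, which is 27 full-or-partial $2,000 increments; reduction = 27 × $140 = $3,780, leaving $6,720.
Child Tax Credit: 11% of the $37,000 excess over $170,600 is $4,070; credit = $8,550 − $4,070 = $4,480.
Total: $6,720 + $4,480 = $11,200.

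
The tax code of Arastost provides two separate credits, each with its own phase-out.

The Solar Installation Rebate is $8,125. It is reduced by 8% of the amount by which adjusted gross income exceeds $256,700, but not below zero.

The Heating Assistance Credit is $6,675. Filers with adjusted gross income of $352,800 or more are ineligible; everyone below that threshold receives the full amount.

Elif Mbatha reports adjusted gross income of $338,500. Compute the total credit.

Solar Installation Rebate: 8% of the $81,800 excess over $256,700 is $6,544; credit = $8,125 − $6,544 = $1,581.
Heating Assistance Credit: $338,500 is below the $352,800 cutoff, so the full $6,675 applies.
Total: $1,581 + $6,675 = $8,256.

$8,256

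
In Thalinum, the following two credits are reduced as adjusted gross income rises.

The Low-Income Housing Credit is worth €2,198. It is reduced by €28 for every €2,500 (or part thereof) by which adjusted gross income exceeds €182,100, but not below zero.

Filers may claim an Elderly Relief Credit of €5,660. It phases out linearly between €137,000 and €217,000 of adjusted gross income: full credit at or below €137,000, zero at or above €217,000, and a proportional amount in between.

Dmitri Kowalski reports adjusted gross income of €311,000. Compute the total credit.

€742

Low-Income Housing Credit: income exceeds €182,100 by €128,900, which is 52 full-or-partial €2,500 increments; reduction = 52 × €28 = €1,456, leaving €742.
Elderly Relief Credit: €311,000 is at or above €217,000, so the credit is €0.
Total: €742 + €0 = €742.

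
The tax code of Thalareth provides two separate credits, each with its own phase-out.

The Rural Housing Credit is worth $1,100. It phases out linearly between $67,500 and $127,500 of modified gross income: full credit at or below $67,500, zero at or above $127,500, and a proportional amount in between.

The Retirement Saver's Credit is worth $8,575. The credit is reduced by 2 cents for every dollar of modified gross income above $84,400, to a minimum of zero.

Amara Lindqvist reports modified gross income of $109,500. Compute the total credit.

$8,403

Rural Housing Credit: $109,500 is $42,000 into a $60,000 phase-out range, leaving 18,000/60,000 of the credit: $1,100 × 18,000/60,000 = $330.
Retirement Saver's Credit: 2% of the $25,100 excess over $84,400 is $502; credit = $8,575 − $502 = $8,073.
Total: $330 + $8,073 = $8,403.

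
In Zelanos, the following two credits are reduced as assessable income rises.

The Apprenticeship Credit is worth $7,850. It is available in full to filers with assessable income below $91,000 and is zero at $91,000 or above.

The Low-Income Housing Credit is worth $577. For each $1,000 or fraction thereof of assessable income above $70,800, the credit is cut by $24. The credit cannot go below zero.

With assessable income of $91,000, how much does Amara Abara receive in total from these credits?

Apprenticeship Credit: $91,000 meets or exceeds the $91,000 cutoff, so the credit is $0.
Low-Income Housing Credit: income exceeds $70,800 by $20,200, which is 21 full-or-partial $1,000 increments; reduction = 21 × $24 = $504, leaving $73.
Total: $0 + $73 = $73.

$73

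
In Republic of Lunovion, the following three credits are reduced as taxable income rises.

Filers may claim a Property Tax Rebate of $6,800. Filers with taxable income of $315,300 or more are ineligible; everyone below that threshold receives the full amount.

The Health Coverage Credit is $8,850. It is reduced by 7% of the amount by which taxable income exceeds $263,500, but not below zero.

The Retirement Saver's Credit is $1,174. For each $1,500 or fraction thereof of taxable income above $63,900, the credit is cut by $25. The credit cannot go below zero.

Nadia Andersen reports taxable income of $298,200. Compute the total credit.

Property Tax Rebate: $298,200 is below the $315,300 cutoff, so the full $6,800 applies.
Health Coverage Credit: 7% of the $34,700 excess over $263,500 is $2,429; credit = $8,850 − $2,429 = $6,421.
Retirement Saver's Credit: income exceeds $63,900 by $234,300 → 157 increments × $25 = $3,925 ≥ base, so the credit is $0.
Total: $6,800 + $6,421 + $0 = $13,221.

$13,221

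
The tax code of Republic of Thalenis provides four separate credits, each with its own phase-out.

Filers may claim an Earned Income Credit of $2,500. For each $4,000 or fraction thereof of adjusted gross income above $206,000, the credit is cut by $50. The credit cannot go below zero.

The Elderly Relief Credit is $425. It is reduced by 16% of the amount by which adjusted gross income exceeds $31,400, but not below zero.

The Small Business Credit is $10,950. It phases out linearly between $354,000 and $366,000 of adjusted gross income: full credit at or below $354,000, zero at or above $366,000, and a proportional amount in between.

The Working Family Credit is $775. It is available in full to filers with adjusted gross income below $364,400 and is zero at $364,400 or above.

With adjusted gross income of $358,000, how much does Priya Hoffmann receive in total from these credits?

Earned Income Credit: income exceeds $206,000 by $152,000, which is 38 full-or-partial $4,000 increments; reduction = 38 × $50 = $1,900, leaving $600.
Elderly Relief Credit: 16% of the $326,600 excess over $31,400 is $52,256 ≥ base, so the credit is $0.
Small Business Credit: $358,000 is $4,000 into a $12,000 phase-out range, leaving 8,000/12,000 of the credit: $10,950 × 8,000/12,000 = $7,300.
Working Family Credit: $358,000 is below the $364,400 cutoff, so the full $775 applies.
Total: $600 + $0 + $7,300 + $775 = $8,675.

$8,675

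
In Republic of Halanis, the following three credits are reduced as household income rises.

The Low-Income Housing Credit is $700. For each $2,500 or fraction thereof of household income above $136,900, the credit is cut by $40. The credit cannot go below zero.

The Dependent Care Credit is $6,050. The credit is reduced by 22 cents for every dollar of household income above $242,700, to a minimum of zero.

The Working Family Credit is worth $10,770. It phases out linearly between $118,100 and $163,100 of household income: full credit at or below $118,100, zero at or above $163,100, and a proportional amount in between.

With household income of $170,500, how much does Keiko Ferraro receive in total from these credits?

$6,190

Low-Income Housing Credit: income exceeds $136,900 by $33,600, which is 14 full-or-partial $2,500 increments; reduction = 14 × $40 = $560, leaving $140.
Dependent Care Credit: $170,500 is at or below the $242,700 threshold, so the full $6,050 applies.
Working Family Credit: $170,500 is at or above $163,100, so the credit is $0.
Total: $140 + $6,050 + $0 = $6,190.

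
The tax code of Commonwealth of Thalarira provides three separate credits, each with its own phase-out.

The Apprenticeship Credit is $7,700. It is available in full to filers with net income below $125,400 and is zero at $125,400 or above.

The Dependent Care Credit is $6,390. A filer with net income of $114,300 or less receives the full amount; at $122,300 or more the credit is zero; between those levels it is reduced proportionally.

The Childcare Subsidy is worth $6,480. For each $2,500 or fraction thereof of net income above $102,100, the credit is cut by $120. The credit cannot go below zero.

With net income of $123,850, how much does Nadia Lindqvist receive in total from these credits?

$13,100

Apprenticeship Credit: $123,850 is below the $125,400 cutoff, so the full $7,700 applies.
Dependent Care Credit: $123,850 is at or above $122,300, so the credit is $0.
Childcare Subsidy: income exceeds $102,100 by $21,750, which is 9 full-or-partial $2,500 increments; reduction = 9 × $120 = $1,080, leaving $5,400.
Total: $7,700 + $0 + $5,400 = $13,100.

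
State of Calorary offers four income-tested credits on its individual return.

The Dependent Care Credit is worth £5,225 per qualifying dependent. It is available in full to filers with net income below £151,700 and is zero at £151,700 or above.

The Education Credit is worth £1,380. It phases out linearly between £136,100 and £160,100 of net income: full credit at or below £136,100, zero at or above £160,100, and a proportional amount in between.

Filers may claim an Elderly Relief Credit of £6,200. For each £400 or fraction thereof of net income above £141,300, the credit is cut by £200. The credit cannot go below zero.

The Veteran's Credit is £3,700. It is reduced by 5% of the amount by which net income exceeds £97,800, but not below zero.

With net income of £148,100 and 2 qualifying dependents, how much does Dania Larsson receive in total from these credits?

Dependent Care Credit: base = 2 × £5,225 = £10,450. £148,100 is below the £151,700 cutoff, so the full £10,450 applies.
Education Credit: £148,100 is £12,000 into a £24,000 phase-out range, leaving 12,000/24,000 of the credit: £1,380 × 12,000/24,000 = £690.
Elderly Relief Credit: income exceeds £141,300 by £6,800, which is 17 full-or-partial £400 increments; reduction = 17 × £200 = £3,400, leaving £2,800.
Veteran's Credit: 5% of the £50,300 excess over £97,800 is £2,515; credit = £3,700 − £2,515 = £1,185.
Total: £10,450 + £690 + £2,800 + £1,185 = £15,125.

£15,125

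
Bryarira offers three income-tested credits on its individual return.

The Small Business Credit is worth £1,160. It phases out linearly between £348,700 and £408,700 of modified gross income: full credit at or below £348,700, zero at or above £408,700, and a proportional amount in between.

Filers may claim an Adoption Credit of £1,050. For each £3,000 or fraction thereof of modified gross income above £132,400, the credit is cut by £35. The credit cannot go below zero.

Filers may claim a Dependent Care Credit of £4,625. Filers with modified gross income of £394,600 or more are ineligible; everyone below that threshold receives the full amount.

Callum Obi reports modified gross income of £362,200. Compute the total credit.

£5,524

Small Business Credit: £362,200 is £13,500 into a £60,000 phase-out range, leaving 46,500/60,000 of the credit: £1,160 × 46,500/60,000 = £899.
Adoption Credit: income exceeds £132,400 by £229,800 → 77 increments × £35 = £2,695 ≥ base, so the credit is £0.
Dependent Care Credit: £362,200 is below the £394,600 cutoff, so the full £4,625 applies.
Total: £899 + £0 + £4,625 = £5,524.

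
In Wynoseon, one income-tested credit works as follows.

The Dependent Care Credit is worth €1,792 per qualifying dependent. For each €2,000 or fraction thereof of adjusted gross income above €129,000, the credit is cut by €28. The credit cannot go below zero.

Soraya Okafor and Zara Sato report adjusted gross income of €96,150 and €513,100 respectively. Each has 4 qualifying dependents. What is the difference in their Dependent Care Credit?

Soraya (€96,150): Dependent Care Credit: base = 4 × €1,792 = €7,168. €96,150 is at or below the €129,000 threshold, so the full €7,168 applies.
Zara (€513,100): Dependent Care Credit: base = 4 × €1,792 = €7,168. income exceeds €129,000 by €384,100, which is 193 full-or-partial €2,000 increments; reduction = 193 × €28 = €5,404, leaving €1,764.
Difference: |€7,168 − €1,764| = €5,404.

€5,404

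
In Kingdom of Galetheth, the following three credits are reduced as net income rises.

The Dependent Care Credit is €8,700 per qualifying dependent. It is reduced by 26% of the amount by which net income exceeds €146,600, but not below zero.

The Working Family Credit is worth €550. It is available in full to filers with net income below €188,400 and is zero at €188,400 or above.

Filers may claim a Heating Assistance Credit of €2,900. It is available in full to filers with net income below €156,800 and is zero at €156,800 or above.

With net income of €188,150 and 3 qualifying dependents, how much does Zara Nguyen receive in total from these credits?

€15,847

Dependent Care Credit: base = 3 × €8,700 = €26,100. 26% of the €41,550 excess over €146,600 is €10,803; credit = €26,100 − €10,803 = €15,297.
Working Family Credit: €188,150 is below the €188,400 cutoff, so the full €550 applies.
Heating Assistance Credit: €188,150 meets or exceeds the €156,800 cutoff, so the credit is €0.
Total: €15,297 + €550 + €0 = €15,847.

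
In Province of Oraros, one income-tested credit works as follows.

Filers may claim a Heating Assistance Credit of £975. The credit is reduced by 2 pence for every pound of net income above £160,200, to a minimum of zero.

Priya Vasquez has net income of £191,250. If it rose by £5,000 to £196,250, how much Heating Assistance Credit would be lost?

At £191,250 — 2% of the £31,050 excess over £160,200 is £621; credit = £975 − £621 = £354.
At £196,250 — 2% of the £36,050 excess over £160,200 is £721; credit = £975 − £721 = £254.
Lost: £354 − £254 = £100.

£100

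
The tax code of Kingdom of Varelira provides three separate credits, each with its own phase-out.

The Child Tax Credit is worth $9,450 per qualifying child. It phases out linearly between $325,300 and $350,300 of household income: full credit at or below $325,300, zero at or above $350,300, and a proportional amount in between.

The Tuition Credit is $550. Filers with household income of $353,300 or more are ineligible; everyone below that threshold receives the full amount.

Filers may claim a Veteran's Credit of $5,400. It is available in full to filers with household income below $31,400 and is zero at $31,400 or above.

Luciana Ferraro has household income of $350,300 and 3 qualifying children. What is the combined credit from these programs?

$550

Child Tax Credit: base = 3 × $9,450 = $28,350. $350,300 is at or above $350,300, so the credit is $0.
Tuition Credit: $350,300 is below the $353,300 cutoff, so the full $550 applies.
Veteran's Credit: $350,300 meets or exceeds the $31,400 cutoff, so the credit is $0.
Total: $0 + $550 + $0 = $550.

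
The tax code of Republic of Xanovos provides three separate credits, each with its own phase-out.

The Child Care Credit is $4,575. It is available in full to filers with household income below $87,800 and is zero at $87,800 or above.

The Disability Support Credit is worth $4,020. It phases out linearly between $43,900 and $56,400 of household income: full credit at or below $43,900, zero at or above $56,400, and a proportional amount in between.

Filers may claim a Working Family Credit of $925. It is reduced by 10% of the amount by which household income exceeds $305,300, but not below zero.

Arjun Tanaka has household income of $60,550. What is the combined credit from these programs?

Child Care Credit: $60,550 is below the $87,800 cutoff, so the full $4,575 applies.
Disability Support Credit: $60,550 is at or above $56,400, so the credit is $0.
Working Family Credit: $60,550 is at or below the $305,300 threshold, so the full $925 applies.
Total: $4,575 + $0 + $925 = $5,500.

$5,500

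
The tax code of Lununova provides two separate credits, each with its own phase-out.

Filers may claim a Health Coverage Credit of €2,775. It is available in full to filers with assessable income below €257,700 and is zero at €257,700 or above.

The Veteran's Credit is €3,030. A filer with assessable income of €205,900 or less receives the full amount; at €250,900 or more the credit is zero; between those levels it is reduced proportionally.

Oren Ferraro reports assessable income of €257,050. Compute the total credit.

€2,775

Health Coverage Credit: €257,050 is below the €257,700 cutoff, so the full €2,775 applies.
Veteran's Credit: €257,050 is at or above €250,900, so the credit is €0.
Total: €2,775 + €0 = €2,775.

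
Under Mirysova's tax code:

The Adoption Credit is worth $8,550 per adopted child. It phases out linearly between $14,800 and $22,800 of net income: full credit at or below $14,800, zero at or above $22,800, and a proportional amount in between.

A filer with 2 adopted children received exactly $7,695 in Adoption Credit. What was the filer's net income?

$19,200

Full credit = 2 × $8,550 = $17,100.
$7,695 is 7,695/17,100 of the full $17,100, so 9,405/17,100 of the $8,000 range has been used: income = $14,800 + $8,000 × 9,405/17,100 = $19,200.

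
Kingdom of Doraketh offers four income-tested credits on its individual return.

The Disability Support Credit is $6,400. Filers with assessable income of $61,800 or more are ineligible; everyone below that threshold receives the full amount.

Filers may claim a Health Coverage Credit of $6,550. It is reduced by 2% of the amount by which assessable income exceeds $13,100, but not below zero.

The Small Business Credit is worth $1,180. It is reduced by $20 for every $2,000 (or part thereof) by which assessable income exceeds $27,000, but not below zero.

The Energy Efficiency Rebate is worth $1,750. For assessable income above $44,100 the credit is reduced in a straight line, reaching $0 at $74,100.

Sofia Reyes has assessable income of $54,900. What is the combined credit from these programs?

$14,134

Disability Support Credit: $54,900 is below the $61,800 cutoff, so the full $6,400 applies.
Health Coverage Credit: 2% of the $41,800 excess over $13,100 is $836; credit = $6,550 − $836 = $5,714.
Small Business Credit: income exceeds $27,000 by $27,900, which is 14 full-or-partial $2,000 increments; reduction = 14 × $20 = $280, leaving $900.
Energy Efficiency Rebate: $54,900 is $10,800 into a $30,000 phase-out range, leaving 19,200/30,000 of the credit: $1,750 × 19,200/30,000 = $1,120.
Total: $6,400 + $5,714 + $900 + $1,120 = $14,134.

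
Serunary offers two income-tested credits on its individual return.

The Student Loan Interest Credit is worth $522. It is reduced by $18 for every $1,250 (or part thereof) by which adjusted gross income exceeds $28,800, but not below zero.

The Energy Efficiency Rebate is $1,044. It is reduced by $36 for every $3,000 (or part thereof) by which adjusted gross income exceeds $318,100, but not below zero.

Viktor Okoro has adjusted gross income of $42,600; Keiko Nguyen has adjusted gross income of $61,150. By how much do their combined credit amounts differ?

Viktor ($42,600): Student Loan Interest Credit: income exceeds $28,800 by $13,800, which is 12 full-or-partial $1,250 increments; reduction = 12 × $18 = $216, leaving $306. Energy Efficiency Rebate: $42,600 is at or below the $318,100 threshold, so the full $1,044 applies. total $306 + $1,044 = $1,350
Keiko ($61,150): Student Loan Interest Credit: income exceeds $28,800 by $32,350, which is 26 full-or-partial $1,250 increments; reduction = 26 × $18 = $468, leaving $54. Energy Efficiency Rebate: $61,150 is at or below the $318,100 threshold, so the full $1,044 applies. total $54 + $1,044 = $1,098
Difference: |$1,350 − $1,098| = $252.

$252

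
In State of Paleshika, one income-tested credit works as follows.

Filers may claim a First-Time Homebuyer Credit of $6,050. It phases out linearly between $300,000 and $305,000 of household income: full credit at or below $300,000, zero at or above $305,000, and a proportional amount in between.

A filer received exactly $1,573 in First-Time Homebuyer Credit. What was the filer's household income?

$303,700

$1,573 is 1,573/6,050 of the full $6,050, so 4,477/6,050 of the $5,000 range has been used: income = $300,000 + $5,000 × 4,477/6,050 = $303,700.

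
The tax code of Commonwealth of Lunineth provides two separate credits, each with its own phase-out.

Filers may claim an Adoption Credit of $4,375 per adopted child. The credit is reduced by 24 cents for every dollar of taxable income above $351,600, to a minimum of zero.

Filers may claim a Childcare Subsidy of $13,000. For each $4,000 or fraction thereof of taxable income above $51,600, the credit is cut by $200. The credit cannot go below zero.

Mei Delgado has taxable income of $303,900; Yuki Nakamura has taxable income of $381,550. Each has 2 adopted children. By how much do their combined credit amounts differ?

Mei ($303,900): Adoption Credit: base = 2 × $4,375 = $8,750. $303,900 is at or below the $351,600 threshold, so the full $8,750 applies. Childcare Subsidy: income exceeds $51,600 by $252,300, which is 64 full-or-partial $4,000 increments; reduction = 64 × $200 = $12,800, leaving $200. total $8,750 + $200 = $8,950
Yuki ($381,550): Adoption Credit: base = 2 × $4,375 = $8,750. 24% of the $29,950 excess over $351,600 is $7,188; credit = $8,750 − $7,188 = $1,562. Childcare Subsidy: income exceeds $51,600 by $329,950 → 83 increments × $200 = $16,600 ≥ base, so the credit is $0. total $1,562 + $0 = $1,562
Difference: |$8,950 − $1,562| = $7,388.

$7,388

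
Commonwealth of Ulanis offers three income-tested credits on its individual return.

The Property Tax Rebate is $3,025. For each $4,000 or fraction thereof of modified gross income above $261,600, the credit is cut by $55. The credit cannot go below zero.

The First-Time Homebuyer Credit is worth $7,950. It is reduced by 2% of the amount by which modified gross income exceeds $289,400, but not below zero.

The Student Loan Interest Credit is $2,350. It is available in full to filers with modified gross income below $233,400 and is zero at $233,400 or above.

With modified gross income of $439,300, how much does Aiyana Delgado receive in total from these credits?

$5,502

Property Tax Rebate: income exceeds $261,600 by $177,700, which is 45 full-or-partial $4,000 increments; reduction = 45 × $55 = $2,475, leaving $550.
First-Time Homebuyer Credit: 2% of the $149,900 excess over $289,400 is $2,998; credit = $7,950 − $2,998 = $4,952.
Student Loan Interest Credit: $439,300 meets or exceeds the $233,400 cutoff, so the credit is $0.
Total: $550 + $4,952 + $0 = $5,502.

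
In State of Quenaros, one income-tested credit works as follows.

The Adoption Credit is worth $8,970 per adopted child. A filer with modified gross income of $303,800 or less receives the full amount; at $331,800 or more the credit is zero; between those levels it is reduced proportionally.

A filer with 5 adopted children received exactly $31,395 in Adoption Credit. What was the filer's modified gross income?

$312,200

Full credit = 5 × $8,970 = $44,850.
$31,395 is 31,395/44,850 of the full $44,850, so 13,455/44,850 of the $28,000 range has been used: income = $303,800 + $28,000 × 13,455/44,850 = $312,200.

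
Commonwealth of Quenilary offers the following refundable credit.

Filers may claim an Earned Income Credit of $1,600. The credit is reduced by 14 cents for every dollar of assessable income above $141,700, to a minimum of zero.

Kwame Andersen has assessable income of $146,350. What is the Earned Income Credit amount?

Earned Income Credit: 14% of the $4,650 excess over $141,700 is $651; credit = $1,600 − $651 = $949.

$949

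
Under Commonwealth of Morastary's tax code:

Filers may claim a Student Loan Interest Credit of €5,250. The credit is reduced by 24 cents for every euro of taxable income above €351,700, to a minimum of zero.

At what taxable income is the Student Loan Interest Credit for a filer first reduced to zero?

The credit falls by 24% of each euro above €351,700, so it reaches zero when the excess is €5,250 / 24% = €21,875: income = €351,700 + €21,875 = €373,575.

€373,575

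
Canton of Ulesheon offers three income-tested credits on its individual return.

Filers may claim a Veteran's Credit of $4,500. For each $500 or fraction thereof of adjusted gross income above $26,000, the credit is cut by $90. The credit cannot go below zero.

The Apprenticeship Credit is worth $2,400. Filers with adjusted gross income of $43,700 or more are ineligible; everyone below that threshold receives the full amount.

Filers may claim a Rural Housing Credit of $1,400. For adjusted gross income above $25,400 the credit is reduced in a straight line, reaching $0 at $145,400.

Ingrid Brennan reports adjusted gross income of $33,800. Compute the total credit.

$6,762

Veteran's Credit: income exceeds $26,000 by $7,800, which is 16 full-or-partial $500 increments; reduction = 16 × $90 = $1,440, leaving $3,060.
Apprenticeship Credit: $33,800 is below the $43,700 cutoff, so the full $2,400 applies.
Rural Housing Credit: $33,800 is $8,400 into a $120,000 phase-out range, leaving 111,600/120,000 of the credit: $1,400 × 111,600/120,000 = $1,302.
Total: $3,060 + $2,400 + $1,302 = $6,762.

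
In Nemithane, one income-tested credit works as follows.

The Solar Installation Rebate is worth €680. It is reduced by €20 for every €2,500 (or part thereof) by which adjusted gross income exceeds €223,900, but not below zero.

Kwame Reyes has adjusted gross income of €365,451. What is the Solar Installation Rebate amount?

€0

Solar Installation Rebate: income exceeds €223,900 by €141,551 → 57 increments × €20 = €1,140 ≥ base, so the credit is €0.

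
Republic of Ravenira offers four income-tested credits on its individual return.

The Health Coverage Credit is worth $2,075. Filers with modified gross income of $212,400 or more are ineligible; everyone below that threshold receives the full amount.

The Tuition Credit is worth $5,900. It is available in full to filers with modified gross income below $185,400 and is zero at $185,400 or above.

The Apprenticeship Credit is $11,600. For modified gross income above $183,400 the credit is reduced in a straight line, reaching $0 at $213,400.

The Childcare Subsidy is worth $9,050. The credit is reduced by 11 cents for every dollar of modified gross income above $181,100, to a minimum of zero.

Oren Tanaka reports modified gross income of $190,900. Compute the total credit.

$18,747

Health Coverage Credit: $190,900 is below the $212,400 cutoff, so the full $2,075 applies.
Tuition Credit: $190,900 meets or exceeds the $185,400 cutoff, so the credit is $0.
Apprenticeship Credit: $190,900 is $7,500 into a $30,000 phase-out range, leaving 22,500/30,000 of the credit: $11,600 × 22,500/30,000 = $8,700.
Childcare Subsidy: 11% of the $9,800 excess over $181,100 is $1,078; credit = $9,050 − $1,078 = $7,972.
Total: $2,075 + $0 + $8,700 + $7,972 = $18,747.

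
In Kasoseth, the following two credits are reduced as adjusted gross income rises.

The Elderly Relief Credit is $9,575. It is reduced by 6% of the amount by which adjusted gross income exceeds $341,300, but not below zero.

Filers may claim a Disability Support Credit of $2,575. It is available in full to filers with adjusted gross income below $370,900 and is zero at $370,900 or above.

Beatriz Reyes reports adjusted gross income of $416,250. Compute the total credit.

$5,078

Elderly Relief Credit: 6% of the $74,950 excess over $341,300 is $4,497; credit = $9,575 − $4,497 = $5,078.
Disability Support Credit: $416,250 meets or exceeds the $370,900 cutoff, so the credit is $0.
Total: $5,078 + $0 = $5,078.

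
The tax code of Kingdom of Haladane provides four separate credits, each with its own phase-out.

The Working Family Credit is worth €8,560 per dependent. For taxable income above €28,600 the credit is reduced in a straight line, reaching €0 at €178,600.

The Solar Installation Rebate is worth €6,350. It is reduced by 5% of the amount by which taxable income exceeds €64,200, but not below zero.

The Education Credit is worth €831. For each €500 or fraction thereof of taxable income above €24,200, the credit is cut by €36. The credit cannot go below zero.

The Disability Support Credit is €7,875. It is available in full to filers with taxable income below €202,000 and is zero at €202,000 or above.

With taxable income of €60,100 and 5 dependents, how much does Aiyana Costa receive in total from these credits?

€48,037

Working Family Credit: base = 5 × €8,560 = €42,800. €60,100 is €31,500 into a €150,000 phase-out range, leaving 118,500/150,000 of the credit: €42,800 × 118,500/150,000 = €33,812.
Solar Installation Rebate: €60,100 is at or below the €64,200 threshold, so the full €6,350 applies.
Education Credit: income exceeds €24,200 by €35,900 → 72 increments × €36 = €2,592 ≥ base, so the credit is €0.
Disability Support Credit: €60,100 is below the €202,000 cutoff, so the full €7,875 applies.
Total: €33,812 + €6,350 + €0 + €7,875 = €48,037.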